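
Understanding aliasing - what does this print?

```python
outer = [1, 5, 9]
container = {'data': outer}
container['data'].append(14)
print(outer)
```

Key concept: dict holds reference to list.
Step by step:
`outer = [1, 5, 9]` → outer = [1, 5, 9]
`container = {'data': outer}` → container = {'data': [1, 5, 9]}
`container['data'].append(14)` → outer = [1, 5, 9, 14]; container = {'data': [1, 5, 9, 14]}
`print(outer)` → prints [1, 5, 9, 14]

Answer: [1, 5, 9, 14]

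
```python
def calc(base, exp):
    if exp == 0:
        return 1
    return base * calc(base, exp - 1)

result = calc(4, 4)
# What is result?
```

calc(4, 4) = 4 * 4 * 4 * 4 = 256

Answer: 256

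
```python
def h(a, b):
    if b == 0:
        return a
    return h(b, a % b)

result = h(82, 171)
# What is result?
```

h(82, 171) -> h(171, 82) -> h(82, 7) -> h(7, 5) -> h(5, 2) -> h(2, 1) -> h(1, 0) -> 1

Answer: 1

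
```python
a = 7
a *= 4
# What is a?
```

Trace:
`a = 7` → a = 7
`a *= 4` → a = 28
So a = 28

Answer: 28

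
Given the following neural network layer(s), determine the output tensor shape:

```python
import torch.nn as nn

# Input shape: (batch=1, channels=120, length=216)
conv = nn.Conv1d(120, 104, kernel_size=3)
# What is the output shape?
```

Input: (1, 120, 216) -> Output: (1, 104, 214)

Answer: (1, 104, 214)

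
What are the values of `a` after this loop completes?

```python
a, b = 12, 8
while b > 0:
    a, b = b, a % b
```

GCD of 12 and 8
`a` takes the values: 12 → 8 → 4

Answer: 4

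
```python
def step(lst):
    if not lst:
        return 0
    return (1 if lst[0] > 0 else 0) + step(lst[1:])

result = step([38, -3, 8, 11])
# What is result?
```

Count of positive elements in [38, -3, 8, 11] = 3

Answer: 3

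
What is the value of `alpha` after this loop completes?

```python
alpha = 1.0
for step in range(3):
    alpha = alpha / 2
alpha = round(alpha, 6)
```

Halving LR 3 times: 1 / 2^3
`alpha` takes the values: 1.0 → 0.5 → 0.25 → 0.125

Answer: 0.125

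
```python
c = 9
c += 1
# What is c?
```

Trace:
`c = 9` → c = 9
`c += 1` → c = 10
So c = 10

Answer: 10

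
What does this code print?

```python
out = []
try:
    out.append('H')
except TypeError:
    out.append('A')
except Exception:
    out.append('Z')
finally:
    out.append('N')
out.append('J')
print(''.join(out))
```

Execution trace: 'H' (try body, no exception) → 'N' (finally) → 'J' (after the try/except). Output: HNJ

Answer: HNJ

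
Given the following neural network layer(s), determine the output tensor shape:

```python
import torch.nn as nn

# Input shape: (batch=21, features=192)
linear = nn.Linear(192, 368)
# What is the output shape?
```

Input: (21, 192) -> Output: (21, 368)

Answer: (21, 368)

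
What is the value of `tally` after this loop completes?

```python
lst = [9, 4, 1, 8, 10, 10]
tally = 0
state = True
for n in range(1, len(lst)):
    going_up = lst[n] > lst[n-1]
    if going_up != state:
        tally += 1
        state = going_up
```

Count direction changes in [9, 4, 1, 8, 10, 10]
`tally` takes the values: 0 → 1 → 2 → 3

Answer: 3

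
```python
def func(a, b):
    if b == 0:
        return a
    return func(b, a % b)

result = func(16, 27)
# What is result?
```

func(16, 27) -> func(27, 16) -> func(16, 11) -> func(11, 5) -> func(5, 1) -> func(1, 0) -> 1

Answer: 1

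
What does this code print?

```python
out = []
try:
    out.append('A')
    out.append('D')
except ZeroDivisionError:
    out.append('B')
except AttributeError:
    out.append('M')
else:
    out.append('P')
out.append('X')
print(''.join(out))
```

Execution trace: 'A' (try body) → 'D' (try body, no exception) → 'P' (else) → 'X' (after the try/except). Output: ADPX

Answer: ADPX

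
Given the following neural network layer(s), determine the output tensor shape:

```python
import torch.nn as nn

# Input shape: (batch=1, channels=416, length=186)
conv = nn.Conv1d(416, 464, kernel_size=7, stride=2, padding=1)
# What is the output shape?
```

Input: (1, 416, 186) -> Output: (1, 464, 91)

Answer: (1, 464, 91)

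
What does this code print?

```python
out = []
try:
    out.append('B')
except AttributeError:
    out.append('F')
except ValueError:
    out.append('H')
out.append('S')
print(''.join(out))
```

Execution trace: 'B' (try body, no exception) → 'S' (after the try/except). Output: BS

Answer: BS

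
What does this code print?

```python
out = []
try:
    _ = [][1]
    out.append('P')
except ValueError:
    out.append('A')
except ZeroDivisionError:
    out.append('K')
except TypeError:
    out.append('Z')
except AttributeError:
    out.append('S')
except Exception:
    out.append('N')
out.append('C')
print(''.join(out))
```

Execution trace: 'N' (except Exception) → 'C' (after the try/except). Output: NC

Answer: NC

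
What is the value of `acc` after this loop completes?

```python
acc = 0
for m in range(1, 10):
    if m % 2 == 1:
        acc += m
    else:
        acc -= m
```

Add odd, subtract even
`acc` takes the values: 0 → 1 → -1 → 2 → -2 → 3 → -3 → 4 → -4 → 5

Answer: 5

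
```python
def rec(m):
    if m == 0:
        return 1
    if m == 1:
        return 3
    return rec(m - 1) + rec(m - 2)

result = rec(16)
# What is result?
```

Build up from base cases: rec(0)=1, rec(1)=3, rec(2)=4, rec(3)=7, rec(4)=11, rec(5)=18, rec(6)=29, ..., rec(16)=3571

Answer: 3571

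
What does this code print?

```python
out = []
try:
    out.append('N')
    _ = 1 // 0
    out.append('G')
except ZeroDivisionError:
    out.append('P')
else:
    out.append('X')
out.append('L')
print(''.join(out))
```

Execution trace: 'N' (try body) → 'P' (except ZeroDivisionError) → 'L' (after the try/except). Output: NPL

Answer: NPL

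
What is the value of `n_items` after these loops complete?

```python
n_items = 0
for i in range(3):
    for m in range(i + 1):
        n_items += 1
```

Triangle: 1 + 2 + ... + 3
`n_items` takes the values: 0 → 1 → 2 → 3 → 4 → 5 → 6

Answer: 6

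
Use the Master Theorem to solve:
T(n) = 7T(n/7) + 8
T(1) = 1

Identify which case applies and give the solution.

a=7, b=7, f(n)=8. log_7(7) = 1. Since c=0 < 1, Case 1 applies: T(n) = Θ(n^log_b(a)) = O(n).

Answer: O(n) - Case 1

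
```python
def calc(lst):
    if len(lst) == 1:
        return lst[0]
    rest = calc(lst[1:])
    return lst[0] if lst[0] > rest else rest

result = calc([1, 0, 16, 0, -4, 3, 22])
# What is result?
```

Recursive max over [1, 0, 16, 0, -4, 3, 22] = 22

Answer: 22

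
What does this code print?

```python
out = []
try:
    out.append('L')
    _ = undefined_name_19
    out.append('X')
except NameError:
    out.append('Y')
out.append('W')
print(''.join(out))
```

Execution trace: 'L' (try body) → 'Y' (except NameError) → 'W' (after the try/except). Output: LYW

Answer: LYW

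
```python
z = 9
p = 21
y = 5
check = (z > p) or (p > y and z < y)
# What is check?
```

Trace:
`z = 9` → z = 9
`p = 21` → p = 21
`y = 5` → y = 5
`check = (z > p) or (p > y and z < y)` → check = False
So check = False

Answer: False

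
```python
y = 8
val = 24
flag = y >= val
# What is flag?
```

Trace:
`y = 8` → y = 8
`val = 24` → val = 24
`flag = y >= val` → flag = False
So flag = False

Answer: False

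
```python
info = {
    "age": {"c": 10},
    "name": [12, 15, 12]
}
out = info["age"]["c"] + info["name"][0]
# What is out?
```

Trace:
`info = { ...` → info = {'age': {'c': 10}, 'name': [12, 15, 12]}
`out = info["age"]["c"] + info["name"][0]` → out = 22
So out = 22

Answer: 22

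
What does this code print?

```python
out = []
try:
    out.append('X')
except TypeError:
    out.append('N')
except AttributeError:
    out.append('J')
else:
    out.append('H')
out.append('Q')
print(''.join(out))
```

Execution trace: 'X' (try body, no exception) → 'H' (else) → 'Q' (after the try/except). Output: XHQ

Answer: XHQ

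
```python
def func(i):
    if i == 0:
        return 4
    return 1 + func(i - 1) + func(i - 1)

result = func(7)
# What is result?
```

func(i) = 1 + 2·func(i-1), func(0)=4. Closed form: (4+1)·2^7 - 1 = 639.

Answer: 639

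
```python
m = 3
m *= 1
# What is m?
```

Trace:
`m = 3` → m = 3
`m *= 1` → m = 3
So m = 3

Answer: 3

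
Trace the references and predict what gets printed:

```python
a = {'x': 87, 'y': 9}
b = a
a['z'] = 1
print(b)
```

Key concept: dict aliasing.
Step by step:
`a = {'x': 87, 'y': 9}` → a = {'x': 87, 'y': 9}
`b = a` → b = {'x': 87, 'y': 9} (same object as a)
`a['z'] = 1` → a = {'x': 87, 'y': 9, 'z': 1} (same object as b); b = {'x': 87, 'y': 9, 'z': 1} (same object as a)
`print(b)` → prints {'x': 87, 'y': 9, 'z': 1}

Answer: {'x': 87, 'y': 9, 'z': 1}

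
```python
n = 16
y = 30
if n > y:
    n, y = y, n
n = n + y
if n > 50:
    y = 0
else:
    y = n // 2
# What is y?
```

Trace:
`n = 16` → n = 16
`y = 30` → y = 30
`if n > y: ...` → n > y is False → no variable changes
`n = n + y` → n = 46
`if n > 50: ...` → n > 50 is False, take else branch → y = 23
So y = 23

Answer: 23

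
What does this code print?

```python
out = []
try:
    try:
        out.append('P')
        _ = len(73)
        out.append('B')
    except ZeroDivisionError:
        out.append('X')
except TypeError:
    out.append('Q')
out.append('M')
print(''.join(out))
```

Execution trace: 'P' (try body) → 'Q' (outer except TypeError) → 'M' (after the try/except). Output: PQM

Answer: PQM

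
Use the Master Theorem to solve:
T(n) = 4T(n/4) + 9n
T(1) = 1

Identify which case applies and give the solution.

a=4, b=4, f(n)=9n. log_4(4) = 1. Since c=1 = 1, Case 2 applies: T(n) = Θ(n^log_b(a) · log n) = O(n log n).

Answer: O(n log n) - Case 2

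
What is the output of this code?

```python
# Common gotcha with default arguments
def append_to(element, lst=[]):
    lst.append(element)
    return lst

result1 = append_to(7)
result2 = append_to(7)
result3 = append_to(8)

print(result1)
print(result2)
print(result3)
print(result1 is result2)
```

Key concept: mutable default argument gotcha.
Step by step:
`result1 = append_to(7)` → result1 = [7]
`result2 = append_to(7)` → result1 = [7, 7] (same object as result2); result2 = [7, 7] (same object as result1)
`result3 = append_to(8)` → result1 = [7, 7, 8] (same object as result2, result3); result2 = [7, 7, 8] (same object as result1, result3); result3 = [7, 7, 8] (same object as result1, result2)
`print(result1)` → prints [7, 7, 8]
`print(result2)` → prints [7, 7, 8]
`print(result3)` → prints [7, 7, 8]
`print(result1 is result2)` → prints True

Answer:
[7, 7, 8]
[7, 7, 8]
[7, 7, 8]
True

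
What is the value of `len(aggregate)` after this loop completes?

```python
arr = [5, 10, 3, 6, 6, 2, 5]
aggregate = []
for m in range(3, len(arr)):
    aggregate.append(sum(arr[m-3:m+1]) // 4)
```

Number of 4-element averages
`aggregate` takes the values: [] → [6] → [6, 6] → [6, 6, 4] → [6, 6, 4, 4]
So `len(aggregate)` = 4

Answer: 4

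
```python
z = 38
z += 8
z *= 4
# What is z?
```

Trace:
`z = 38` → z = 38
`z += 8` → z = 46
`z *= 4` → z = 184
So z = 184

Answer: 184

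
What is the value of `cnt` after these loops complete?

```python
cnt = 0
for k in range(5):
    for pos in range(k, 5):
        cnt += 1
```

Upper triangle: 5 + 4 + ... + 1
`cnt` takes the values: 0 → 1 → 2 → 3 → 4 → 5 → 6 → 7 → 8 → 9 → 10 → 11 → 12 → 13 → 14 → 15

Answer: 15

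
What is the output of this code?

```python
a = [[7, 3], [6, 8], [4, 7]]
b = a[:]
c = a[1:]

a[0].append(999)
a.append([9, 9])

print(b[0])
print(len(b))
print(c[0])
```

Key concept: slice with nested mutation.
Step by step:
`a = [[7, 3], [6, 8], [4, 7]]` → a = [[7, 3], [6, 8], [4, 7]]
`b = a[:]` → b = [[7, 3], [6, 8], [4, 7]]
`c = a[1:]` → c = [[6, 8], [4, 7]]
`a[0].append(999)` → a = [[7, 3, 999], [6, 8], [4, 7]]; b = [[7, 3, 999], [6, 8], [4, 7]]
`a.append([9, 9])` → a = [[7, 3, 999], [6, 8], [4, 7], [9, 9]]
`print(b[0])` → prints [7, 3, 999]
`print(len(b))` → prints 3
`print(c[0])` → prints [6, 8]

Answer:
[7, 3, 999]
3
[6, 8]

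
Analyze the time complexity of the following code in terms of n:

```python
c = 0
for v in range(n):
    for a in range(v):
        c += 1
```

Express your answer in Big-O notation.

Each loop level contributes: n × n. Multiplying the contributions gives O(n^2).

Answer: O(n^2)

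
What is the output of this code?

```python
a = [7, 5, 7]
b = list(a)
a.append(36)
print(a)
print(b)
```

Key concept: list() constructor creates copy.
Step by step:
`a = [7, 5, 7]` → a = [7, 5, 7]
`b = list(a)` → b = [7, 5, 7]
`a.append(36)` → a = [7, 5, 7, 36]
`print(a)` → prints [7, 5, 7, 36]
`print(b)` → prints [7, 5, 7]

Answer:
[7, 5, 7, 36]
[7, 5, 7]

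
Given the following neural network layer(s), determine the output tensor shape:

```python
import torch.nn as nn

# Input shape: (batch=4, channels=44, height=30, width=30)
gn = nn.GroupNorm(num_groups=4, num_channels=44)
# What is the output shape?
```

Input: (4, 44, 30, 30) -> Output: (4, 44, 30, 30)

Answer: (4, 44, 30, 30)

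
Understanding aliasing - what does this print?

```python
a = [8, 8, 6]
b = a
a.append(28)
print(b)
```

Key concept: basic list aliasing.
Step by step:
`a = [8, 8, 6]` → a = [8, 8, 6]
`b = a` → b = [8, 8, 6] (same object as a)
`a.append(28)` → a = [8, 8, 6, 28] (same object as b); b = [8, 8, 6, 28] (same object as a)
`print(b)` → prints [8, 8, 6, 28]

Answer: [8, 8, 6, 28]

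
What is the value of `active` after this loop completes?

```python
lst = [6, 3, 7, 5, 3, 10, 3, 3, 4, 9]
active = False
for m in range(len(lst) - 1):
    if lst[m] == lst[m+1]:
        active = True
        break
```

Check consecutive duplicates in [6, 3, 7, 5, 3, 10, 3, 3, 4, 9]
`active` takes the values: False → True

Answer: True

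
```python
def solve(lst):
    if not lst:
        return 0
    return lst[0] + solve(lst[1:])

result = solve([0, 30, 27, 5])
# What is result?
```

0 + 30 + 27 + 5 + 0 = 62

Answer: 62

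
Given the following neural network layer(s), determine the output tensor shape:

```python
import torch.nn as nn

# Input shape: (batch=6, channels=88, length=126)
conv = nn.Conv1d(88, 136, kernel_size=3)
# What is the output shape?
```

Input: (6, 88, 126) -> Output: (6, 136, 124)

Answer: (6, 136, 124)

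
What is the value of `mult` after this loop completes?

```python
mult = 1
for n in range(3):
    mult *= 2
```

2^3 = 8
`mult` takes the values: 1 → 2 → 4 → 8

Answer: 8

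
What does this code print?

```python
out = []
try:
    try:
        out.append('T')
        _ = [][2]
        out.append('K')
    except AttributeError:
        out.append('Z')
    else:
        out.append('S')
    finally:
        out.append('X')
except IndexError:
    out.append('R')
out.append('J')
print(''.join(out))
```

Execution trace: 'T' (try body) → 'X' (finally) → 'R' (outer except IndexError) → 'J' (after the try/except). Output: TXRJ

Answer: TXRJ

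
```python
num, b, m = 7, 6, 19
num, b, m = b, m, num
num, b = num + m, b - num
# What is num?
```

Trace:
`num, b, m = 7, 6, 19` → num = 7; b = 6; m = 19
`num, b, m = b, m, num` → num = 6; b = 19; m = 7
`num, b = num + m, b - num` → num = 13; b = 13
So num = 13

Answer: 13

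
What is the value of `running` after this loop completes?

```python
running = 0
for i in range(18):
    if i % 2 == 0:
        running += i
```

Sum of even numbers 0 to 17
`running` takes the values: 0 → 2 → 6 → 12 → 20 → 30 → 42 → 56 → 72

Answer: 72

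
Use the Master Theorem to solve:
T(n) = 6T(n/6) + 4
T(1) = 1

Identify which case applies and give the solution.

a=6, b=6, f(n)=4. log_6(6) = 1. Since c=0 < 1, Case 1 applies: T(n) = Θ(n^log_b(a)) = O(n).

Answer: O(n) - Case 1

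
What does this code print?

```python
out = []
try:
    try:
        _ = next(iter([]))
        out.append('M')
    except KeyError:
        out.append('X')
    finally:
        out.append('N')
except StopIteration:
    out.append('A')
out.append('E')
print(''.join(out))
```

Execution trace: 'N' (finally) → 'A' (outer except StopIteration) → 'E' (after the try/except). Output: NAE

Answer: NAE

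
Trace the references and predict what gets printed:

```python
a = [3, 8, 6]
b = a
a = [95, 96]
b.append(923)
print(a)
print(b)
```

Key concept: rebinding vs mutation: a is rebound to a new list, b still points at the original.
Step by step:
`a = [3, 8, 6]` → a = [3, 8, 6]
`b = a` → b = [3, 8, 6] (same object as a)
`a = [95, 96]` → a = [95, 96]
`b.append(923)` → b = [3, 8, 6, 923]
`print(a)` → prints [95, 96]
`print(b)` → prints [3, 8, 6, 923]

Answer:
[95, 96]
[3, 8, 6, 923]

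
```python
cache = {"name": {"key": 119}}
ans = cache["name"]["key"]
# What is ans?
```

Trace:
`cache = {"name": {"key": 119}}` → cache = {'name': {'key': 119}}
`ans = cache["name"]["key"]` → ans = 119
So ans = 119

Answer: 119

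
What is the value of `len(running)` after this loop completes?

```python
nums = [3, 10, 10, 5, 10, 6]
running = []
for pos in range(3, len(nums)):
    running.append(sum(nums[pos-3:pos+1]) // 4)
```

Number of 4-element averages
`running` takes the values: [] → [7] → [7, 8] → [7, 8, 7]
So `len(running)` = 3

Answer: 3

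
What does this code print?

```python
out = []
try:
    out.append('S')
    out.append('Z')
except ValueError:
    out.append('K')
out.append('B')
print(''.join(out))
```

Execution trace: 'S' (try body) → 'Z' (try body, no exception) → 'B' (after the try/except). Output: SZB

Answer: SZB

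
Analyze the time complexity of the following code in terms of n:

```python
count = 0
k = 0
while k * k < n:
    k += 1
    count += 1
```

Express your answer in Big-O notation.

Each loop level contributes: √n. Multiplying the contributions gives O(√n).

Answer: O(√n)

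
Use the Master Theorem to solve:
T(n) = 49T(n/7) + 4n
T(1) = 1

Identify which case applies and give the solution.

a=49, b=7, f(n)=4n. log_7(49) = 2. Since c=1 < 2, Case 1 applies: T(n) = Θ(n^log_b(a)) = O(n^2).

Answer: O(n^2) - Case 1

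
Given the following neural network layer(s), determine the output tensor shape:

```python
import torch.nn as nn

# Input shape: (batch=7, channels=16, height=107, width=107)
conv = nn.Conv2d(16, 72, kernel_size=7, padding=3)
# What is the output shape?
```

Input: (7, 16, 107, 107) -> Output: (7, 72, 107, 107)

Answer: (7, 72, 107, 107)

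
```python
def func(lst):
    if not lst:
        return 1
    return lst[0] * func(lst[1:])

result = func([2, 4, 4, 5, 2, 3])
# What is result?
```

Product over [2, 4, 4, 5, 2, 3] = 2 * 4 * 4 * 5 * 2 * 3 = 960

Answer: 960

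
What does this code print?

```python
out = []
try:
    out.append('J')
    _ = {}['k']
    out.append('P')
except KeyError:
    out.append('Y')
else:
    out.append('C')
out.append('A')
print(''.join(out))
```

Execution trace: 'J' (try body) → 'Y' (except KeyError) → 'A' (after the try/except). Output: JYA

Answer: JYA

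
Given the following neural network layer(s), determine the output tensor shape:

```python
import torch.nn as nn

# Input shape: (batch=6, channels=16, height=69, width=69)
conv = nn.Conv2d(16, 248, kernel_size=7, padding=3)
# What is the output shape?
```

Input: (6, 16, 69, 69) -> Output: (6, 248, 69, 69)

Answer: (6, 248, 69, 69)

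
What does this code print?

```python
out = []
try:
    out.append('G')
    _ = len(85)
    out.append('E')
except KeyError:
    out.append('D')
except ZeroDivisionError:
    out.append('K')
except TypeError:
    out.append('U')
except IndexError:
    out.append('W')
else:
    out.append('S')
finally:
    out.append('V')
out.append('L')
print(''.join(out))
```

Execution trace: 'G' (try body) → 'U' (except TypeError) → 'V' (finally) → 'L' (after the try/except). Output: GUVL

Answer: GUVL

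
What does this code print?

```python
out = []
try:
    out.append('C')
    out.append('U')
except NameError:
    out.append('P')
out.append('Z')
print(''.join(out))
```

Execution trace: 'C' (try body) → 'U' (try body, no exception) → 'Z' (after the try/except). Output: CUZ

Answer: CUZ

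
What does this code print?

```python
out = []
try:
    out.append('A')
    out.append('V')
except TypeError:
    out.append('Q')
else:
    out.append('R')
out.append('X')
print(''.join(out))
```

Execution trace: 'A' (try body) → 'V' (try body, no exception) → 'R' (else) → 'X' (after the try/except). Output: AVRX

Answer: AVRX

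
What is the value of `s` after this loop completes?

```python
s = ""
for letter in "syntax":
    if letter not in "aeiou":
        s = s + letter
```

Remove vowels from 'syntax'
`s` takes the values: "" → "s" → "sy" → "syn" → "synt" → "syntx"

Answer: "syntx"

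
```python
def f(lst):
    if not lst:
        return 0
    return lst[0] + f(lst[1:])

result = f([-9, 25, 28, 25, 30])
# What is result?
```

(-9) + 25 + 28 + 25 + 30 + 0 = 99

Answer: 99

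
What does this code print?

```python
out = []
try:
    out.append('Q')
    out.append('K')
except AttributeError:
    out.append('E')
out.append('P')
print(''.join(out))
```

Execution trace: 'Q' (try body) → 'K' (try body, no exception) → 'P' (after the try/except). Output: QKP

Answer: QKP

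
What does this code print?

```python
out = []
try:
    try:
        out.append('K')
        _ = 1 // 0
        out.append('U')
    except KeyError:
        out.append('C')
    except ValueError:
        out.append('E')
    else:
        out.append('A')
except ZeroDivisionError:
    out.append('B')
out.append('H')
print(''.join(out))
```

Execution trace: 'K' (try body) → 'B' (outer except ZeroDivisionError) → 'H' (after the try/except). Output: KBH

Answer: KBH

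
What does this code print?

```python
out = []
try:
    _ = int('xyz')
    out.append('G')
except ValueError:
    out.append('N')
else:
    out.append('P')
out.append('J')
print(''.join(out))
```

Execution trace: 'N' (except ValueError) → 'J' (after the try/except). Output: NJ

Answer: NJ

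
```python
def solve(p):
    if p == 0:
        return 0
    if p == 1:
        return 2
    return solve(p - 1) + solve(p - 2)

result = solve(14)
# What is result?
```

Build up from base cases: solve(0)=0, solve(1)=2, solve(2)=2, solve(3)=4, solve(4)=6, solve(5)=10, solve(6)=16, ..., solve(14)=754

Answer: 754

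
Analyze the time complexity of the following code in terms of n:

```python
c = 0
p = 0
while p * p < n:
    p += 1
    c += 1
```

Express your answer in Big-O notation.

Each loop level contributes: √n. Multiplying the contributions gives O(√n).

Answer: O(√n)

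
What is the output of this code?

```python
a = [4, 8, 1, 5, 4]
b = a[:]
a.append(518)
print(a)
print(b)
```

Key concept: slice [:] creates copy.
Step by step:
`a = [4, 8, 1, 5, 4]` → a = [4, 8, 1, 5, 4]
`b = a[:]` → b = [4, 8, 1, 5, 4]
`a.append(518)` → a = [4, 8, 1, 5, 4, 518]
`print(a)` → prints [4, 8, 1, 5, 4, 518]
`print(b)` → prints [4, 8, 1, 5, 4]

Answer:
[4, 8, 1, 5, 4, 518]
[4, 8, 1, 5, 4]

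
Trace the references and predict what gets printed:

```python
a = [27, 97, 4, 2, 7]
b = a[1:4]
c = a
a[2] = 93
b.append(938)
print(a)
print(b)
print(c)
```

Key concept: slice vs alias.
Step by step:
`a = [27, 97, 4, 2, 7]` → a = [27, 97, 4, 2, 7]
`b = a[1:4]` → b = [97, 4, 2]
`c = a` → c = [27, 97, 4, 2, 7] (same object as a)
`a[2] = 93` → a = [27, 97, 93, 2, 7] (same object as c); c = [27, 97, 93, 2, 7] (same object as a)
`b.append(938)` → b = [97, 4, 2, 938]
`print(a)` → prints [27, 97, 93, 2, 7]
`print(b)` → prints [97, 4, 2, 938]
`print(c)` → prints [27, 97, 93, 2, 7]

Answer:
[27, 97, 93, 2, 7]
[97, 4, 2, 938]
[27, 97, 93, 2, 7]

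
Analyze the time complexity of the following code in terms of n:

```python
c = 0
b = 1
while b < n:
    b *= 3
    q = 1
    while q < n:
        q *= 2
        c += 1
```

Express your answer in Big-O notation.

Each loop level contributes: log n × log n. Multiplying the contributions gives O(log² n).

Answer: O(log² n)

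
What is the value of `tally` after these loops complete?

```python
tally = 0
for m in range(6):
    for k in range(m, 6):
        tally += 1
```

Upper triangle: 6 + 5 + ... + 1
`tally` takes the values: 0 → 1 → 2 → 3 → 4 → 5 → 6 → 7 → 8 → 9 → 10 → 11 → 12 → 13 → 14 → 15 → 16 → 17 → 18 → 19 → 20 → 21

Answer: 21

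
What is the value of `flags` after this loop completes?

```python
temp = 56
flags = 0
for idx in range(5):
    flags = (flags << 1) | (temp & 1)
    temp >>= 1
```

Reverse lowest 5 bits of 56
`flags` takes the values: 0 → 1 → 3

Answer: 3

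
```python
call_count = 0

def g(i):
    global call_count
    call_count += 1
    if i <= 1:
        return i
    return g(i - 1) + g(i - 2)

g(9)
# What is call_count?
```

Calls(i) = 1 + Calls(i-1) + Calls(i-2); Calls(0)=Calls(1)=1. For i=9 this gives 109.

Answer: 109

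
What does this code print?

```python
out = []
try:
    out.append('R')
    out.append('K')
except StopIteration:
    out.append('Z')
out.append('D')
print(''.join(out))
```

Execution trace: 'R' (try body) → 'K' (try body, no exception) → 'D' (after the try/except). Output: RKD

Answer: RKD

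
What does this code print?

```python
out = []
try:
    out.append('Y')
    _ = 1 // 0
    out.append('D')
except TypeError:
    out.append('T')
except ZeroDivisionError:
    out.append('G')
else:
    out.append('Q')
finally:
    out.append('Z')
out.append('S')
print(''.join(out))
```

Execution trace: 'Y' (try body) → 'G' (except ZeroDivisionError) → 'Z' (finally) → 'S' (after the try/except). Output: YGZS

Answer: YGZS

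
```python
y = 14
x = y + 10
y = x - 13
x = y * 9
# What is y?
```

Trace:
`y = 14` → y = 14
`x = y + 10` → x = 24
`y = x - 13` → y = 11
`x = y * 9` → x = 99
So y = 11

Answer: 11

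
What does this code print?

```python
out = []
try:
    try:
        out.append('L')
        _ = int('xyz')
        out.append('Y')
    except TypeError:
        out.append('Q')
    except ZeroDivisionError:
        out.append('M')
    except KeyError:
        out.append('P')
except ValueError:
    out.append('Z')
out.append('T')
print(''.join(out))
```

Execution trace: 'L' (try body) → 'Z' (outer except ValueError) → 'T' (after the try/except). Output: LZT

Answer: LZT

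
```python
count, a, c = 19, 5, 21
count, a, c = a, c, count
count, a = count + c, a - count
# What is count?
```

Trace:
`count, a, c = 19, 5, 21` → count = 19; a = 5; c = 21
`count, a, c = a, c, count` → count = 5; a = 21; c = 19
`count, a = count + c, a - count` → count = 24; a = 16
So count = 24

Answer: 24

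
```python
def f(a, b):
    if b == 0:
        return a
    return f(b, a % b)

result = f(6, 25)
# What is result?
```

f(6, 25) -> f(25, 6) -> f(6, 1) -> f(1, 0) -> 1

Answer: 1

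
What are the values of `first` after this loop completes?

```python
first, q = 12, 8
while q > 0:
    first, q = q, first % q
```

GCD of 12 and 8
`first` takes the values: 12 → 8 → 4

Answer: 4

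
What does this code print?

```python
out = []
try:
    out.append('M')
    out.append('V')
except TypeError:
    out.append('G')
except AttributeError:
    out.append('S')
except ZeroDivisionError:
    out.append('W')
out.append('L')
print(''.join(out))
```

Execution trace: 'M' (try body) → 'V' (try body, no exception) → 'L' (after the try/except). Output: MVL

Answer: MVL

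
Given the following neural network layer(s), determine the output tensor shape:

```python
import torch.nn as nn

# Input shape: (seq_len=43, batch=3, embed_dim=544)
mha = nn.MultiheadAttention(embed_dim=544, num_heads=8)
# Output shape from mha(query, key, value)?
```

Input: (43, 3, 544) -> Output: (43, 3, 544)

Answer: (43, 3, 544)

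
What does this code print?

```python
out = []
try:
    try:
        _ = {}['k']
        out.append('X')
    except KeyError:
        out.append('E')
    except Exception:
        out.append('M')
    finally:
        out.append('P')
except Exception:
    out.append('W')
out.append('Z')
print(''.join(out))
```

Execution trace: 'E' (inner except KeyError) → 'P' (inner finally) → 'Z' (after the try/except). Output: EPZ

Answer: EPZ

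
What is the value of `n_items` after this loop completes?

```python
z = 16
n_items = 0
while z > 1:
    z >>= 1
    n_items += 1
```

Count right shifts until 1
`n_items` takes the values: 0 → 1 → 2 → 3 → 4

Answer: 4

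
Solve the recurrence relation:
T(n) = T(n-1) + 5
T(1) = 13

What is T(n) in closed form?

Unrolling: T(n) = T(1) + 5·(n-1) = 13 + 5(n-1) = 5n + 8.

Answer: T(n) = 5n + 8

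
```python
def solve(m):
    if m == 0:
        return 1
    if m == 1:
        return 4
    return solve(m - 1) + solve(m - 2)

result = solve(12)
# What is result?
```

Build up from base cases: solve(0)=1, solve(1)=4, solve(2)=5, solve(3)=9, solve(4)=14, solve(5)=23, solve(6)=37, ..., solve(12)=665

Answer: 665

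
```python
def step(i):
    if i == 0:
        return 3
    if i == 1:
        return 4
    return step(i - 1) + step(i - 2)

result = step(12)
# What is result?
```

Build up from base cases: step(0)=3, step(1)=4, step(2)=7, step(3)=11, step(4)=18, step(5)=29, step(6)=47, ..., step(12)=843

Answer: 843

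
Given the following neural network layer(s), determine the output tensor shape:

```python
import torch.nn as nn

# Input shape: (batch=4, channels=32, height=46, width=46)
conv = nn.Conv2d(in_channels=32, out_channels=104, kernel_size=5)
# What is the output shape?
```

Input: (4, 32, 46, 46) -> Output: (4, 104, 42, 42)

Answer: (4, 104, 42, 42)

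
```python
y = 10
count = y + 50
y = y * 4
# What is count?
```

Trace:
`y = 10` → y = 10
`count = y + 50` → count = 60
`y = y * 4` → y = 40
So count = 60

Answer: 60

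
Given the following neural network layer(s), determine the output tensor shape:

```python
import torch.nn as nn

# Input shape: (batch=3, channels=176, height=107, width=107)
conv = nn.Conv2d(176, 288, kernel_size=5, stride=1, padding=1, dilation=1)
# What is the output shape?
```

Input: (3, 176, 107, 107) -> Output: (3, 288, 105, 105)

Answer: (3, 288, 105, 105)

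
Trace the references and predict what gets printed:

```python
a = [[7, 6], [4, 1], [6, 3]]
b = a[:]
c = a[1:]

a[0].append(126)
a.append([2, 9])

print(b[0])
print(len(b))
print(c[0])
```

Key concept: slice with nested mutation.
Step by step:
`a = [[7, 6], [4, 1], [6, 3]]` → a = [[7, 6], [4, 1], [6, 3]]
`b = a[:]` → b = [[7, 6], [4, 1], [6, 3]]
`c = a[1:]` → c = [[4, 1], [6, 3]]
`a[0].append(126)` → a = [[7, 6, 126], [4, 1], [6, 3]]; b = [[7, 6, 126], [4, 1], [6, 3]]
`a.append([2, 9])` → a = [[7, 6, 126], [4, 1], [6, 3], [2, 9]]
`print(b[0])` → prints [7, 6, 126]
`print(len(b))` → prints 3
`print(c[0])` → prints [4, 1]

Answer:
[7, 6, 126]
3
[4, 1]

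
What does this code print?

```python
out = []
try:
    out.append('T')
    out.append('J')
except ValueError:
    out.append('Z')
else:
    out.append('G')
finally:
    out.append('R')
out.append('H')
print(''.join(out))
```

Execution trace: 'T' (try body) → 'J' (try body, no exception) → 'G' (else) → 'R' (finally) → 'H' (after the try/except). Output: TJGRH

Answer: TJGRH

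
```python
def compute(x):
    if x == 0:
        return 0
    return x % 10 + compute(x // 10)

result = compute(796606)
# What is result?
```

Sum of digits of 796606: 6 + 0 + 6 + 6 + 9 + 7 = 34

Answer: 34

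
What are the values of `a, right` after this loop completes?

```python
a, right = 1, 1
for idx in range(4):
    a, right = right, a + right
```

Fibonacci: after 4 iterations
`a, right` takes the values: (1, 1) → (1, 2) → (2, 3) → (3, 5) → (5, 8)

Answer: 5, 8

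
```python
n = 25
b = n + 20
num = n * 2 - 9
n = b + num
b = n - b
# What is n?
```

Trace:
`n = 25` → n = 25
`b = n + 20` → b = 45
`num = n * 2 - 9` → num = 41
`n = b + num` → n = 86
`b = n - b` → b = 41
So n = 86

Answer: 86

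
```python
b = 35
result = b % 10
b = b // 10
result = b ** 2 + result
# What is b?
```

Trace:
`b = 35` → b = 35
`result = b % 10` → result = 5
`b = b // 10` → b = 3
`result = b ** 2 + result` → result = 14
So b = 3

Answer: 3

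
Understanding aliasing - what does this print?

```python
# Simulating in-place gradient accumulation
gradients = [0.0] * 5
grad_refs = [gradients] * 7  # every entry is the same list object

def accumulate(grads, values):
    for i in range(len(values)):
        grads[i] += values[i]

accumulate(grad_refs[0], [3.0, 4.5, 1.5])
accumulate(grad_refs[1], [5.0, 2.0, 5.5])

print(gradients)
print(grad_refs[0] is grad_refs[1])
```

Key concept: gradient accumulation aliasing.
Step by step:
`gradients = [0.0] * 5` → gradients = [0.0, 0.0, 0.0, 0.0, 0.0]
`grad_refs = [gradients] * 7` → grad_refs = [[0.0, 0.0, 0.0, 0.0, 0.0], [0.0, 0.0, 0.0, 0.0, 0.0], [0.0, 0.0, 0.0, 0.0, 0.0], [0.0, 0.0, 0.0, 0.0, 0.0], [0.0, 0.0, 0.0, 0.0, 0.0], [0.0, 0.0, 0.0, 0.0, 0.0], [0.0, 0.0, 0.0, 0.0, 0.0]]
`accumulate(grad_refs[0], [3.0, 4.5, 1.5])` → gradients = [3.0, 4.5, 1.5, 0.0, 0.0]; grad_refs = [[3.0, 4.5, 1.5, 0.0, 0.0], [3.0, 4.5, 1.5, 0.0, 0.0], [3.0, 4.5, 1.5, 0.0, 0.0], [3.0, 4.5, 1.5, 0.0, 0.0], [3.0, 4.5, 1.5, 0.0, 0.0], [3.0, 4.5, 1.5, 0.0, 0.0], [3.0, 4.5, 1.5, 0.0, 0.0]]
`accumulate(grad_refs[1], [5.0, 2.0, 5.5])` → gradients = [8.0, 6.5, 7.0, 0.0, 0.0]; grad_refs = [[8.0, 6.5, 7.0, 0.0, 0.0], [8.0, 6.5, 7.0, 0.0, 0.0], [8.0, 6.5, 7.0, 0.0, 0.0], [8.0, 6.5, 7.0, 0.0, 0.0], [8.0, 6.5, 7.0, 0.0, 0.0], [8.0, 6.5, 7.0, 0.0, 0.0], [8.0, 6.5, 7.0, 0.0, 0.0]]
`print(gradients)` → prints [8.0, 6.5, 7.0, 0.0, 0.0]
`print(grad_refs[0] is grad_refs[1])` → prints True

Answer:
[8.0, 6.5, 7.0, 0.0, 0.0]
True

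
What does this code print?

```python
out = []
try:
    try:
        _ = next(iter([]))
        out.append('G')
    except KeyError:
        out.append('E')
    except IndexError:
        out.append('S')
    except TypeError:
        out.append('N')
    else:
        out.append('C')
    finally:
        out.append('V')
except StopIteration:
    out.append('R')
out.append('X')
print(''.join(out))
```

Execution trace: 'V' (finally) → 'R' (outer except StopIteration) → 'X' (after the try/except). Output: VRX

Answer: VRX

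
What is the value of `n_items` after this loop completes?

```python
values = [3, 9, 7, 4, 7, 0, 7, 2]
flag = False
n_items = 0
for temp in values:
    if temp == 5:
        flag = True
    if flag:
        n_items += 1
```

Count elements after first 5 in [3, 9, 7, 4, 7, 0, 7, 2]
`n_items` takes the values: 0

Answer: 0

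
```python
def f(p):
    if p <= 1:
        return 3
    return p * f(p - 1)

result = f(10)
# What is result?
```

f(10) = 10 * 9 * 8 * 7 * 6 * 5 * 4 * 3 * 2 * 3 = 10886400

Answer: 10886400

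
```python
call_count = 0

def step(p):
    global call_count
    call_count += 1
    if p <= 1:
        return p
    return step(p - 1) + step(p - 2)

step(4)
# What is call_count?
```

Calls(p) = 1 + Calls(p-1) + Calls(p-2); Calls(0)=Calls(1)=1. For p=4 this gives 9.

Answer: 9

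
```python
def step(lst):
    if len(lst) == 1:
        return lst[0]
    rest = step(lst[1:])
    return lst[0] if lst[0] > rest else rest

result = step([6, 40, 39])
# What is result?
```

Recursive max over [6, 40, 39] = 40

Answer: 40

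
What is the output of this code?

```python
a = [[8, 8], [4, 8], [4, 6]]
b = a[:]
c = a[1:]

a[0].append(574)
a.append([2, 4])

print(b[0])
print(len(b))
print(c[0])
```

Key concept: slice with nested mutation.
Step by step:
`a = [[8, 8], [4, 8], [4, 6]]` → a = [[8, 8], [4, 8], [4, 6]]
`b = a[:]` → b = [[8, 8], [4, 8], [4, 6]]
`c = a[1:]` → c = [[4, 8], [4, 6]]
`a[0].append(574)` → a = [[8, 8, 574], [4, 8], [4, 6]]; b = [[8, 8, 574], [4, 8], [4, 6]]
`a.append([2, 4])` → a = [[8, 8, 574], [4, 8], [4, 6], [2, 4]]
`print(b[0])` → prints [8, 8, 574]
`print(len(b))` → prints 3
`print(c[0])` → prints [4, 8]

Answer:
[8, 8, 574]
3
[4, 8]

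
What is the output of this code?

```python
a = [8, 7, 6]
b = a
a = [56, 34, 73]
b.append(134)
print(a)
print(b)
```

Key concept: rebinding vs mutation: a is rebound to a new list, b still points at the original.
Step by step:
`a = [8, 7, 6]` → a = [8, 7, 6]
`b = a` → b = [8, 7, 6] (same object as a)
`a = [56, 34, 73]` → a = [56, 34, 73]
`b.append(134)` → b = [8, 7, 6, 134]
`print(a)` → prints [56, 34, 73]
`print(b)` → prints [8, 7, 6, 134]

Answer:
[56, 34, 73]
[8, 7, 6, 134]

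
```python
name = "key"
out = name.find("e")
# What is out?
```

Trace:
`name = "key"` → name = 'key'
`out = name.find("e")` → out = 1
So out = 1

Answer: 1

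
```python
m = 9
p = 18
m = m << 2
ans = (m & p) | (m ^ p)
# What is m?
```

Trace:
`m = 9` → m = 9
`p = 18` → p = 18
`m = m << 2` → m = 36
`ans = (m & p) | (m ^ p)` → ans = 54
So m = 36

Answer: 36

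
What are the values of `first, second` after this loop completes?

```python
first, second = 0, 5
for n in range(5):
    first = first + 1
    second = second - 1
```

first goes 0→5, second goes 5→0
`first, second` takes the values: (0, 5) → (1, 5) → (1, 4) → (2, 4) → (2, 3) → (3, 3) → (3, 2) → (4, 2) → (4, 1) → (5, 1) → (5, 0)

Answer: 5, 0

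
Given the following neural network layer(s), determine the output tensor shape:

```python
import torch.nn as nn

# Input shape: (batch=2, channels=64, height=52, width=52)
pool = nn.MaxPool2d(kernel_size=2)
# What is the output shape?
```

Input: (2, 64, 52, 52) -> Output: (2, 64, 26, 26)

Answer: (2, 64, 26, 26)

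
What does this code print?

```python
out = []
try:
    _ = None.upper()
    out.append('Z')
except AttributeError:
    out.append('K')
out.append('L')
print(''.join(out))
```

Execution trace: 'K' (except AttributeError) → 'L' (after the try/except). Output: KL

Answer: KL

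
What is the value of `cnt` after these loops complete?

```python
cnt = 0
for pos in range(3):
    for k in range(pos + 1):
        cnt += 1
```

Triangle: 1 + 2 + ... + 3
`cnt` takes the values: 0 → 1 → 2 → 3 → 4 → 5 → 6

Answer: 6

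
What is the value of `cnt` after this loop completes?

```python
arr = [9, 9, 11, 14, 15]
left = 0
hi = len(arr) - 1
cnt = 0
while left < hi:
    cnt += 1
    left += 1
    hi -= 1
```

Iterations until pointers meet (list length 5)
`cnt` takes the values: 0 → 1 → 2

Answer: 2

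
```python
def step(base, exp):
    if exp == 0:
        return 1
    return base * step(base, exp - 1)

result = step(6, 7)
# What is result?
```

step(6, 7) = 6 * 6 * 6 * 6 * 6 * 6 * 6 = 279936

Answer: 279936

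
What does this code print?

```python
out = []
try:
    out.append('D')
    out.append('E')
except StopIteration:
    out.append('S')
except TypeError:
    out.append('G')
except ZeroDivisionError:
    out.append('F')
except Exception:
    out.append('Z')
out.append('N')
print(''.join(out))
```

Execution trace: 'D' (try body) → 'E' (try body, no exception) → 'N' (after the try/except). Output: DEN

Answer: DEN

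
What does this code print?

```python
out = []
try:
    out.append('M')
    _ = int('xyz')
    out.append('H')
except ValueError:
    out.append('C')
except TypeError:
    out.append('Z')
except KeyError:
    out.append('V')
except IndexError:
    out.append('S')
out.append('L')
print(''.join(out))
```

Execution trace: 'M' (try body) → 'C' (except ValueError) → 'L' (after the try/except). Output: MCL

Answer: MCL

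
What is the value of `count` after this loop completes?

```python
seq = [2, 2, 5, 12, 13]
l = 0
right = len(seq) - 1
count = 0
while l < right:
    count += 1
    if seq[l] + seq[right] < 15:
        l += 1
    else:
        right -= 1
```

Steps to find pair summing to 15
`count` takes the values: 0 → 1 → 2 → 3 → 4

Answer: 4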